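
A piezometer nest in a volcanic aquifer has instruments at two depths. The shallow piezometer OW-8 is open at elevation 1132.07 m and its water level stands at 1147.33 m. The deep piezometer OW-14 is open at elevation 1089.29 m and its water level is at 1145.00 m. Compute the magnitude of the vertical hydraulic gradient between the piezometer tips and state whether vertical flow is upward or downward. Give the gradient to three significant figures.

Total head at OW-8: h = 1147.33 m (water level in the standpipe).
Total head at OW-14: h = 1145.00 m.
Δh = h(OW-8) − h(OW-14) = 1147.33 − 1145.00 = 2.33 m.
Vertical separation Δz = 1132.07 − 1089.29 = 42.78 m.
|i_v| = |Δh| / Δz = 2.33 / 42.78 = 0.0545.
Head is higher in the shallow piezometer, so vertical flow is downward (recharge condition).

|i_v| ≈ 0.0545; vertical flow is downward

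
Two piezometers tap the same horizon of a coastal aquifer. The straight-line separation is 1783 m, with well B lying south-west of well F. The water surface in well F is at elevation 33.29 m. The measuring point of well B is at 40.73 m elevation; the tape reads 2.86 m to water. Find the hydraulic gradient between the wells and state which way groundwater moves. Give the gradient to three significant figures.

i ≈ 0.00257; groundwater flows toward the north-east

Total head at well F: h = 33.29 m (water level in the piezometer is the total head).
Total head at well B: h = 40.73 − 2.86 = 37.87 m.
Head difference: h(well F) − h(well B) = 33.29 − 37.87 = -4.58 m.
Hydraulic gradient: i = |Δh| / L = 4.58 / 1783 = 0.00257.
Flow is from higher to lower head: from well B toward well F, i.e. toward the north-east.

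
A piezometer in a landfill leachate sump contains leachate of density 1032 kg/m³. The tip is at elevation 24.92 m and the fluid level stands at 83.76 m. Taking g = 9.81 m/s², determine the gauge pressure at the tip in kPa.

Pressure head ψ = h − z = 83.76 − 24.92 = 58.84 m.
P = ρgψ = 1032 × 9.81 × 58.84 = 595691 Pa ≈ 596 kPa.

P ≈ 596 kPa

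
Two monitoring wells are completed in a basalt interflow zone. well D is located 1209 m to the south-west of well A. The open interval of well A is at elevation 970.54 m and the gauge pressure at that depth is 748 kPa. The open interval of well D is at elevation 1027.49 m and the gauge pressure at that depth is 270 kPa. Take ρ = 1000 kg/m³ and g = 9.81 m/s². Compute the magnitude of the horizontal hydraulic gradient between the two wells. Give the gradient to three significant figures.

Pressure head at well A: ψ = P/(ρg) = 748×1000 / (1000 × 9.81) = 76.25 m.
Total head at well A: h = z + ψ = 970.54 + 76.25 = 1046.79 m.
Pressure head at well D: ψ = P/(ρg) = 270×1000 / (1000 × 9.81) = 27.52 m.
Total head at well D: h = z + ψ = 1027.49 + 27.52 = 1055.01 m.
Head difference: h(well A) − h(well D) = 1046.79 − 1055.01 = -8.22 m.
Hydraulic gradient: i = |Δh| / L = 8.22 / 1209 = 0.00680.

i ≈ 0.00680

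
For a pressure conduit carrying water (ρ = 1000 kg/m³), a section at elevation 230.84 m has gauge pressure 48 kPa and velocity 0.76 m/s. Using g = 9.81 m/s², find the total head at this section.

Pressure head ψ = P/(ρg) = 48×1000 / (1000 × 9.81) = 4.89 m.
Velocity head = v²/(2g) = 0.76² / (2 × 9.81) = 0.029 m.
h = z + ψ + v²/(2g) = 230.84 + 4.89 + 0.029 = 235.76 m.

h ≈ 235.76 m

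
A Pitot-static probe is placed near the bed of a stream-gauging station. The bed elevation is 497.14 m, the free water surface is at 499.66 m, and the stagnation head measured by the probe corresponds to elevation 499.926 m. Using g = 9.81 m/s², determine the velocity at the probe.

Near the bed, under hydrostatic conditions, the piezometric head (z + ψ) equals the free-surface elevation, 499.66 m.
Velocity head = total − piezometric = 499.926 − 499.66 = 0.266 m.
v = √(2g·h_v) = √(2 × 9.81 × 0.266) = 2.28 m/s.

v ≈ 2.28 m/s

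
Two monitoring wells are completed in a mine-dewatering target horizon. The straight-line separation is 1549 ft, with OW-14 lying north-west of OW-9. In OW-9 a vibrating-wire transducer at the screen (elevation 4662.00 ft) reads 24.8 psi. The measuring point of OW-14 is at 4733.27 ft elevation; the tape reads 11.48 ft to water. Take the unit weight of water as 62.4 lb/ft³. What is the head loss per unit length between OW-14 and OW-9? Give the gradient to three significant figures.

Pressure head at OW-9: ψ = 144·P/γ = 144 × 24.8 / 62.4 = 57.23 ft.
Total head at OW-9: h = z + ψ = 4662.00 + 57.23 = 4719.23 ft.
Total head at OW-14: h = 4733.27 − 11.48 = 4721.79 ft.
Head difference: h(OW-9) − h(OW-14) = 4719.23 − 4721.79 = -2.56 ft.
Hydraulic gradient: i = |Δh| / L = 2.56 / 1549 = 0.00165.

i ≈ 0.00165 ft/ft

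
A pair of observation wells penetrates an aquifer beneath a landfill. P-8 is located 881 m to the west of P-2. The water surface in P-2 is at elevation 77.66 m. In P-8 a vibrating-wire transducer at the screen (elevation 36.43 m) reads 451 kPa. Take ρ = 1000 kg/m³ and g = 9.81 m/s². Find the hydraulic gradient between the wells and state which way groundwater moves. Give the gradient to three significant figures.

Total head at P-2: h = 77.66 m (water level in the piezometer is the total head).
Pressure head at P-8: ψ = P/(ρg) = 451×1000 / (1000 × 9.81) = 45.97 m.
Total head at P-8: h = z + ψ = 36.43 + 45.97 = 82.40 m.
Head difference: h(P-2) − h(P-8) = 77.66 − 82.40 = -4.74 m.
Hydraulic gradient: i = |Δh| / L = 4.74 / 881 = 0.00538.
Flow is from higher to lower head: from P-8 toward P-2, i.e. toward the east.

i ≈ 0.00538; groundwater flows toward the east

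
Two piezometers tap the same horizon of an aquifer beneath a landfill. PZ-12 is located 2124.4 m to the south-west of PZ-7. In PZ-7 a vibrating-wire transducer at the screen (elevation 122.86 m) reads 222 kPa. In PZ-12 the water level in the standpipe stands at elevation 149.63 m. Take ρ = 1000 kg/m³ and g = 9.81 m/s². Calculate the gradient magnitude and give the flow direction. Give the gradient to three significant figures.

i ≈ 0.00195; groundwater flows toward the north-east

Pressure head at PZ-7: ψ = P/(ρg) = 222×1000 / (1000 × 9.81) = 22.63 m.
Total head at PZ-7: h = z + ψ = 122.86 + 22.63 = 145.49 m.
Total head at PZ-12: h = 149.63 m (water level in the piezometer is the total head).
Head difference: h(PZ-7) − h(PZ-12) = 145.49 − 149.63 = -4.14 m.
Hydraulic gradient: i = |Δh| / L = 4.14 / 2124.4 = 0.00195.
Flow is from higher to lower head: from PZ-12 toward PZ-7, i.e. toward the north-east.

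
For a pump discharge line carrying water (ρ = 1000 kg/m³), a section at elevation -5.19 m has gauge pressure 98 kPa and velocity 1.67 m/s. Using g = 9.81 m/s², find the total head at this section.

h ≈ 4.94 m

Pressure head ψ = P/(ρg) = 98×1000 / (1000 × 9.81) = 9.99 m.
Velocity head = v²/(2g) = 1.67² / (2 × 9.81) = 0.142 m.
h = z + ψ + v²/(2g) = -5.19 + 9.99 + 0.142 = 4.94 m.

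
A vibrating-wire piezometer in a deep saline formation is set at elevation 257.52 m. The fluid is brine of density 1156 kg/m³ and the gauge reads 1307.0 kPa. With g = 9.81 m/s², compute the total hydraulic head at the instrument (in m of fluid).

h ≈ 372.77 m

ψ = P/(ρg) = 1307.0×1000 / (1156 × 9.81) = 115.25 m.
h = z + ψ = 257.52 + 115.25 = 372.77 m.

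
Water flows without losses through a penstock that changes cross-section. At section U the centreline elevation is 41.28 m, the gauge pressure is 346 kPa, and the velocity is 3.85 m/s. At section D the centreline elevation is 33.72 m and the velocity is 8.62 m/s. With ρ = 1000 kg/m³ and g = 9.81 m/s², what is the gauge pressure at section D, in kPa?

P₂ ≈ 390 kPa

Pressure head at U: ψ₁ = P₁/(ρg) = 346×1000 / (1000 × 9.81) = 35.27 m.
Velocity heads: v₁²/2g = 3.85²/19.62 = 0.755 m; v₂²/2g = 8.62²/19.62 = 3.787 m.
Total head H = z₁ + ψ₁ + v₁²/2g = 41.28 + 35.27 + 0.755 = 77.31 m.
ψ₂ = H − z₂ − v₂²/2g = 77.31 − 33.72 − 3.787 = 39.80 m.
P₂ = ρgψ₂ = 1000 × 9.81 × 39.80 ≈ 390 kPa.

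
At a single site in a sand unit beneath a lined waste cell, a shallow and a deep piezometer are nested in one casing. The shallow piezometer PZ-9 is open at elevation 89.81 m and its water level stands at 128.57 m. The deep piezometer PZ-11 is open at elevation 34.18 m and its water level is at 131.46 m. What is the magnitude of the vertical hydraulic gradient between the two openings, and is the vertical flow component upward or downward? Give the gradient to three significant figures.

Total head at PZ-9: h = 128.57 m (water level in the standpipe).
Total head at PZ-11: h = 131.46 m.
Δh = h(PZ-9) − h(PZ-11) = 128.57 − 131.46 = -2.89 m.
Vertical separation Δz = 89.81 − 34.18 = 55.63 m.
|i_v| = |Δh| / Δz = 2.89 / 55.63 = 0.0520.
Head is higher in the deep piezometer, so vertical flow is upward (discharge condition).

|i_v| ≈ 0.0520; vertical flow is upward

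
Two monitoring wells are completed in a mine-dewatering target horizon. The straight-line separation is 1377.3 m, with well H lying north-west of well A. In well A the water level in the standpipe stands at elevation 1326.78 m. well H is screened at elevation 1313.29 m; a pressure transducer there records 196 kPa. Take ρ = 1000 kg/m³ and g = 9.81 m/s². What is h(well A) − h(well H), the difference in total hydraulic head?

Δh ≈ -6.49 m

Total head at well A: h = 1326.78 m (water level in the piezometer is the total head).
Pressure head at well H: ψ = P/(ρg) = 196×1000 / (1000 × 9.81) = 19.98 m.
Total head at well H: h = z + ψ = 1313.29 + 19.98 = 1333.27 m.
Head difference: h(well A) − h(well H) = 1326.78 − 1333.27 = -6.49 m.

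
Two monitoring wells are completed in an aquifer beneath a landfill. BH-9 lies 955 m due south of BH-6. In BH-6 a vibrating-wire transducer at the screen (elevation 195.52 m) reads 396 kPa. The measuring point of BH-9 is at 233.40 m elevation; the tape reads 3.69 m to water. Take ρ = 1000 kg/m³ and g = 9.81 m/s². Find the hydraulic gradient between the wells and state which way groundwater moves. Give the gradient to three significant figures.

Pressure head at BH-6: ψ = P/(ρg) = 396×1000 / (1000 × 9.81) = 40.37 m.
Total head at BH-6: h = z + ψ = 195.52 + 40.37 = 235.89 m.
Total head at BH-9: h = 233.40 − 3.69 = 229.71 m.
Head difference: h(BH-6) − h(BH-9) = 235.89 − 229.71 = 6.18 m.
Hydraulic gradient: i = |Δh| / L = 6.18 / 955 = 0.00647.
Flow is from higher to lower head: from BH-6 toward BH-9, i.e. toward the south.

i ≈ 0.00647; groundwater flows toward the south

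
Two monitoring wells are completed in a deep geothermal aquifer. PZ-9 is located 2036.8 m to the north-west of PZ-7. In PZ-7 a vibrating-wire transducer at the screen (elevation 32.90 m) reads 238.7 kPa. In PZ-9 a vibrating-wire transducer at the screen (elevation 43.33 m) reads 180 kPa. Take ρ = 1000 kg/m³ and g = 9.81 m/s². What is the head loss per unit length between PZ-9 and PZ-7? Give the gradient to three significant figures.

i ≈ 0.00218 m/m

Pressure head at PZ-7: ψ = P/(ρg) = 238.7×1000 / (1000 × 9.81) = 24.33 m.
Total head at PZ-7: h = z + ψ = 32.90 + 24.33 = 57.23 m.
Pressure head at PZ-9: ψ = P/(ρg) = 180×1000 / (1000 × 9.81) = 18.35 m.
Total head at PZ-9: h = z + ψ = 43.33 + 18.35 = 61.68 m.
Head difference: h(PZ-7) − h(PZ-9) = 57.23 − 61.68 = -4.45 m.
Hydraulic gradient: i = |Δh| / L = 4.45 / 2036.8 = 0.00218.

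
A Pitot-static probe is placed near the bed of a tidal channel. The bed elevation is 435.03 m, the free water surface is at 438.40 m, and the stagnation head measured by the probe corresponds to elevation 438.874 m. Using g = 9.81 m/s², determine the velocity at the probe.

Near the bed, under hydrostatic conditions, the piezometric head (z + ψ) equals the free-surface elevation, 438.40 m.
Velocity head = total − piezometric = 438.874 − 438.40 = 0.474 m.
v = √(2g·h_v) = √(2 × 9.81 × 0.474) = 3.05 m/s.

v ≈ 3.05 m/s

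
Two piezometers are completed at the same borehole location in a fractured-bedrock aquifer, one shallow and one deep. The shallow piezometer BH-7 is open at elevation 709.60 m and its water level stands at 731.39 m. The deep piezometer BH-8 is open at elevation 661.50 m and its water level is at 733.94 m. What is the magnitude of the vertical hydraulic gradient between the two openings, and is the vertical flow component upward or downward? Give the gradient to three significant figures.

Total head at BH-7: h = 731.39 m (water level in the standpipe).
Total head at BH-8: h = 733.94 m.
Δh = h(BH-7) − h(BH-8) = 731.39 − 733.94 = -2.55 m.
Vertical separation Δz = 709.60 − 661.50 = 48.10 m.
|i_v| = |Δh| / Δz = 2.55 / 48.10 = 0.0530.
Head is higher in the deep piezometer, so vertical flow is upward (discharge condition).

|i_v| ≈ 0.0530; vertical flow is upward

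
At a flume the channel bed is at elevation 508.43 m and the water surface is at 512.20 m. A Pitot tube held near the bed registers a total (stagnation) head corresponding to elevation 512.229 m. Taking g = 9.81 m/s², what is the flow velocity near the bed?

v ≈ 0.754 m/s

Near the bed, under hydrostatic conditions, the piezometric head (z + ψ) equals the free-surface elevation, 512.20 m.
Velocity head = total − piezometric = 512.229 − 512.20 = 0.029 m.
v = √(2g·h_v) = √(2 × 9.81 × 0.029) = 0.754 m/s.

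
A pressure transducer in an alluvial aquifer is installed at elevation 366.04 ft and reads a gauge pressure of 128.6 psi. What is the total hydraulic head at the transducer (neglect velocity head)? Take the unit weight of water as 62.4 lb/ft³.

ψ = 144·P/γ = 144 × 128.6 / 62.4 = 296.77 ft.
h = z + ψ = 366.04 + 296.77 = 662.81 ft.

h ≈ 662.81 ft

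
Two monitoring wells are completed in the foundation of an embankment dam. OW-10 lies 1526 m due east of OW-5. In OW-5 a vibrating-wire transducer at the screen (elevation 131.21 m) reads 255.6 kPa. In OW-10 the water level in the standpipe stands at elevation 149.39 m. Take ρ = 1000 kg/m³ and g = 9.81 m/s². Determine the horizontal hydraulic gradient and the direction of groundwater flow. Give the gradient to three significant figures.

Pressure head at OW-5: ψ = P/(ρg) = 255.6×1000 / (1000 × 9.81) = 26.06 m.
Total head at OW-5: h = z + ψ = 131.21 + 26.06 = 157.27 m.
Total head at OW-10: h = 149.39 m (water level in the piezometer is the total head).
Head difference: h(OW-5) − h(OW-10) = 157.27 − 149.39 = 7.88 m.
Hydraulic gradient: i = |Δh| / L = 7.88 / 1526 = 0.00516.
Flow is from higher to lower head: from OW-5 toward OW-10, i.e. toward the east.

i ≈ 0.00516; groundwater flows toward the east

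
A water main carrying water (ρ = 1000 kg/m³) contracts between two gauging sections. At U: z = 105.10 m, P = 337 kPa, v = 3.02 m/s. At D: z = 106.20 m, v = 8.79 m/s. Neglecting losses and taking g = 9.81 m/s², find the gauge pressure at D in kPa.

Pressure head at U: ψ₁ = P₁/(ρg) = 337×1000 / (1000 × 9.81) = 34.35 m.
Velocity heads: v₁²/2g = 3.02²/19.62 = 0.465 m; v₂²/2g = 8.79²/19.62 = 3.938 m.
Total head H = z₁ + ψ₁ + v₁²/2g = 105.10 + 34.35 + 0.465 = 139.91 m.
ψ₂ = H − z₂ − v₂²/2g = 139.91 − 106.20 − 3.938 = 29.77 m.
P₂ = ρgψ₂ = 1000 × 9.81 × 29.77 ≈ 292 kPa.

P₂ ≈ 292 kPa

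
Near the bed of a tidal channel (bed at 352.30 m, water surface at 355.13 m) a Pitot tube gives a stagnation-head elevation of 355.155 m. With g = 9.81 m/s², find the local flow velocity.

v ≈ 0.700 m/s

Near the bed, under hydrostatic conditions, the piezometric head (z + ψ) equals the free-surface elevation, 355.13 m.
Velocity head = total − piezometric = 355.155 − 355.13 = 0.025 m.
v = √(2g·h_v) = √(2 × 9.81 × 0.025) = 0.700 m/s.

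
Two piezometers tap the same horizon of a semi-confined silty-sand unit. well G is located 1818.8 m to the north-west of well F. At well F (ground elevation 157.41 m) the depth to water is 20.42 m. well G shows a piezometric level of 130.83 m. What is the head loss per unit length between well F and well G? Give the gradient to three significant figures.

i ≈ 0.00339 m/m

Total head at well F: h = 157.41 − 20.42 = 136.99 m.
Total head at well G: h = 130.83 m (water level in the piezometer is the total head).
Head difference: h(well F) − h(well G) = 136.99 − 130.83 = 6.16 m.
Hydraulic gradient: i = |Δh| / L = 6.16 / 1818.8 = 0.00339.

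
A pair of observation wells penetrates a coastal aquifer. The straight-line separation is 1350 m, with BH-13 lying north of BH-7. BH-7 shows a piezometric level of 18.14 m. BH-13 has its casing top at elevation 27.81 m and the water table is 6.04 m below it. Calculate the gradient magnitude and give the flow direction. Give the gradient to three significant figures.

i ≈ 0.00269; groundwater flows toward the south

Total head at BH-7: h = 18.14 m (water level in the piezometer is the total head).
Total head at BH-13: h = 27.81 − 6.04 = 21.77 m.
Head difference: h(BH-7) − h(BH-13) = 18.14 − 21.77 = -3.63 m.
Hydraulic gradient: i = |Δh| / L = 3.63 / 1350 = 0.00269.
Flow is from higher to lower head: from BH-13 toward BH-7, i.e. toward the south.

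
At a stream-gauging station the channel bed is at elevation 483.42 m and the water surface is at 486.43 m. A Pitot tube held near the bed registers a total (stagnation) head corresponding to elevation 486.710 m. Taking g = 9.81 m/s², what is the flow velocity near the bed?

Near the bed, under hydrostatic conditions, the piezometric head (z + ψ) equals the free-surface elevation, 486.43 m.
Velocity head = total − piezometric = 486.710 − 486.43 = 0.280 m.
v = √(2g·h_v) = √(2 × 9.81 × 0.280) = 2.34 m/s.

v ≈ 2.34 m/s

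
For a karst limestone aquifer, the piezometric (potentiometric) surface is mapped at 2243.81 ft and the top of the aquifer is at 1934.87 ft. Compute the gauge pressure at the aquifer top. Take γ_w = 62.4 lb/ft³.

Pressure head at the aquifer top: ψ = h − z = 2243.81 − 1934.87 = 308.94 ft.
P = γψ/144 = 62.4 × 308.94 / 144 = 134 psi.

P ≈ 134 psi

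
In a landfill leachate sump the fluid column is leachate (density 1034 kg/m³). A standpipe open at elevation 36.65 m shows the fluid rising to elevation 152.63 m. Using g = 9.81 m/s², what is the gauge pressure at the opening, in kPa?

Pressure head ψ = h − z = 152.63 − 36.65 = 115.98 m.
P = ρgψ = 1034 × 9.81 × 115.98 = 1176448 Pa ≈ 1180 kPa.

P ≈ 1180 kPa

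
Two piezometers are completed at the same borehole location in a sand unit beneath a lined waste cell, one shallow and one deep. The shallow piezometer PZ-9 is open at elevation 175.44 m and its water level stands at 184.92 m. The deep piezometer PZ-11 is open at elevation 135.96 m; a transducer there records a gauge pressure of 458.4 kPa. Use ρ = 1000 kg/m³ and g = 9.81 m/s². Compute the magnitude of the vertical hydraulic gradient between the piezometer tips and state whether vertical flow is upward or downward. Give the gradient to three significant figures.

|i_v| ≈ 0.0565; vertical flow is downward

Total head at PZ-9: h = 184.92 m (water level in the standpipe).
Pressure head at PZ-11: ψ = P/(ρg) = 458.4×1000 / (1000 × 9.81) = 46.73 m.
Total head at PZ-11: h = z + ψ = 135.96 + 46.73 = 182.69 m.
Δh = h(PZ-9) − h(PZ-11) = 184.92 − 182.69 = 2.23 m.
Vertical separation Δz = 175.44 − 135.96 = 39.48 m.
|i_v| = |Δh| / Δz = 2.23 / 39.48 = 0.0565.
Head is higher in the shallow piezometer, so vertical flow is downward (recharge condition).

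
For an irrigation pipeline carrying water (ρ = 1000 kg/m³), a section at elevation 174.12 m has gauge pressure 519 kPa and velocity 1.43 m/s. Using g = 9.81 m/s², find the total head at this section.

Pressure head ψ = P/(ρg) = 519×1000 / (1000 × 9.81) = 52.91 m.
Velocity head = v²/(2g) = 1.43² / (2 × 9.81) = 0.104 m.
h = z + ψ + v²/(2g) = 174.12 + 52.91 + 0.104 = 227.13 m.

h ≈ 227.13 m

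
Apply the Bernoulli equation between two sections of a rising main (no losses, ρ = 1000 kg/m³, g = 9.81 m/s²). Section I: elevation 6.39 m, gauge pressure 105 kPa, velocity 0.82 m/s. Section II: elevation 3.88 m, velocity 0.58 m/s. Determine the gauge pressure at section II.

Pressure head at I: ψ₁ = P₁/(ρg) = 105×1000 / (1000 × 9.81) = 10.70 m.
Velocity heads: v₁²/2g = 0.82²/19.62 = 0.034 m; v₂²/2g = 0.58²/19.62 = 0.017 m.
Total head H = z₁ + ψ₁ + v₁²/2g = 6.39 + 10.70 + 0.034 = 17.12 m.
ψ₂ = H − z₂ − v₂²/2g = 17.12 − 3.88 − 0.017 = 13.22 m.
P₂ = ρgψ₂ = 1000 × 9.81 × 13.22 ≈ 130 kPa.

P₂ ≈ 130 kPa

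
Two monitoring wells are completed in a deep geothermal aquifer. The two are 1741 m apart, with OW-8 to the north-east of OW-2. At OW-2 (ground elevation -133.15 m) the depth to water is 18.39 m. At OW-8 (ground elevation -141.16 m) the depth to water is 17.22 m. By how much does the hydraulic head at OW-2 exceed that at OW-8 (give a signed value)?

Total head at OW-2: h = -133.15 − 18.39 = -151.54 m.
Total head at OW-8: h = -141.16 − 17.22 = -158.38 m.
Head difference: h(OW-2) − h(OW-8) = -151.54 − (-158.38) = 6.84 m.

Δh ≈ 6.84 m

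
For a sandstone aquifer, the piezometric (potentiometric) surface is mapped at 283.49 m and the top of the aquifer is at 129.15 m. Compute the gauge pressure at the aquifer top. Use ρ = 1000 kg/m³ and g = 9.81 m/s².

Pressure head at the aquifer top: ψ = h − z = 283.49 − 129.15 = 154.34 m.
P = ρgψ = 1000 × 9.81 × 154.34 = 1514075 Pa ≈ 1510 kPa.

P ≈ 1510 kPa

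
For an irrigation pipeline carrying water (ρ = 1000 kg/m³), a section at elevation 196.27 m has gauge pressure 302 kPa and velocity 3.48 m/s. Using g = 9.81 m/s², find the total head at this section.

Pressure head ψ = P/(ρg) = 302×1000 / (1000 × 9.81) = 30.78 m.
Velocity head = v²/(2g) = 3.48² / (2 × 9.81) = 0.617 m.
h = z + ψ + v²/(2g) = 196.27 + 30.78 + 0.617 = 227.67 m.

h ≈ 227.67 m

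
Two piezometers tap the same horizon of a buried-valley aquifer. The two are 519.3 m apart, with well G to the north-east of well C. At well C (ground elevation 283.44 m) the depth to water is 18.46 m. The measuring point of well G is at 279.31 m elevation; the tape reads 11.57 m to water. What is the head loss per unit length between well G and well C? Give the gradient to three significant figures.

i ≈ 0.00531 m/m

Total head at well C: h = 283.44 − 18.46 = 264.98 m.
Total head at well G: h = 279.31 − 11.57 = 267.74 m.
Head difference: h(well C) − h(well G) = 264.98 − 267.74 = -2.76 m.
Hydraulic gradient: i = |Δh| / L = 2.76 / 519.3 = 0.00531.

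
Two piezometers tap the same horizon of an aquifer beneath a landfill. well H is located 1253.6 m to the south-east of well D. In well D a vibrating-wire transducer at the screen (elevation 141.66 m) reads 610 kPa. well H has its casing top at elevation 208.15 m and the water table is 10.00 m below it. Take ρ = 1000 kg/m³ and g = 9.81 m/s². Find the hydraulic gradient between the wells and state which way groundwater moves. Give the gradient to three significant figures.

Pressure head at well D: ψ = P/(ρg) = 610×1000 / (1000 × 9.81) = 62.18 m.
Total head at well D: h = z + ψ = 141.66 + 62.18 = 203.84 m.
Total head at well H: h = 208.15 − 10.00 = 198.15 m.
Head difference: h(well D) − h(well H) = 203.84 − 198.15 = 5.69 m.
Hydraulic gradient: i = |Δh| / L = 5.69 / 1253.6 = 0.00454.
Flow is from higher to lower head: from well D toward well H, i.e. toward the south-east.

i ≈ 0.00454; groundwater flows toward the south-east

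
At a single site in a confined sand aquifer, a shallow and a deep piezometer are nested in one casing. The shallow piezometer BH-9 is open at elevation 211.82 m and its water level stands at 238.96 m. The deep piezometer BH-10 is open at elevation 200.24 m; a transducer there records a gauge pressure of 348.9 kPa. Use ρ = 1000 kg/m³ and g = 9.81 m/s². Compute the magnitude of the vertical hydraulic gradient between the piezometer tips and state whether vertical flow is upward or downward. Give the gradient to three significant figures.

|i_v| ≈ 0.272; vertical flow is downward

Total head at BH-9: h = 238.96 m (water level in the standpipe).
Pressure head at BH-10: ψ = P/(ρg) = 348.9×1000 / (1000 × 9.81) = 35.57 m.
Total head at BH-10: h = z + ψ = 200.24 + 35.57 = 235.81 m.
Δh = h(BH-9) − h(BH-10) = 238.96 − 235.81 = 3.15 m.
Vertical separation Δz = 211.82 − 200.24 = 11.58 m.
|i_v| = |Δh| / Δz = 3.15 / 11.58 = 0.272.
Head is higher in the shallow piezometer, so vertical flow is downward (recharge condition).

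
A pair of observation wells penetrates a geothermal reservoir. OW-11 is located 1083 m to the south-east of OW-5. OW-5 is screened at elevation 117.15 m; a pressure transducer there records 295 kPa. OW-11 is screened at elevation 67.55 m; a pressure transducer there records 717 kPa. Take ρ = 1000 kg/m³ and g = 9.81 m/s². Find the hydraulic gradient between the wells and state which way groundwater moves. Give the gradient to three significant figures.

Pressure head at OW-5: ψ = P/(ρg) = 295×1000 / (1000 × 9.81) = 30.07 m.
Total head at OW-5: h = z + ψ = 117.15 + 30.07 = 147.22 m.
Pressure head at OW-11: ψ = P/(ρg) = 717×1000 / (1000 × 9.81) = 73.09 m.
Total head at OW-11: h = z + ψ = 67.55 + 73.09 = 140.64 m.
Head difference: h(OW-5) − h(OW-11) = 147.22 − 140.64 = 6.58 m.
Hydraulic gradient: i = |Δh| / L = 6.58 / 1083 = 0.00608.
Flow is from higher to lower head: from OW-5 toward OW-11, i.e. toward the south-east.

i ≈ 0.00608; groundwater flows toward the south-east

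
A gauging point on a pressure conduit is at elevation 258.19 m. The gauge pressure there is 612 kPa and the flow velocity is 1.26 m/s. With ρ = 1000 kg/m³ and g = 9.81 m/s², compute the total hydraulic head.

Pressure head ψ = P/(ρg) = 612×1000 / (1000 × 9.81) = 62.39 m.
Velocity head = v²/(2g) = 1.26² / (2 × 9.81) = 0.081 m.
h = z + ψ + v²/(2g) = 258.19 + 62.39 + 0.081 = 320.66 m.

h ≈ 320.66 m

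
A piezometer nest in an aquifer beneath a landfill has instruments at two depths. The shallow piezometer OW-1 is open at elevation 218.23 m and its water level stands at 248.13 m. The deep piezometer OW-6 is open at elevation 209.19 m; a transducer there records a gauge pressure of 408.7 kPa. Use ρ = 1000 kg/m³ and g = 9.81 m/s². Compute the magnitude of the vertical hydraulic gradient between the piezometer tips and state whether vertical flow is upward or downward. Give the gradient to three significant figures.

|i_v| ≈ 0.301; vertical flow is upward

Total head at OW-1: h = 248.13 m (water level in the standpipe).
Pressure head at OW-6: ψ = P/(ρg) = 408.7×1000 / (1000 × 9.81) = 41.66 m.
Total head at OW-6: h = z + ψ = 209.19 + 41.66 = 250.85 m.
Δh = h(OW-1) − h(OW-6) = 248.13 − 250.85 = -2.72 m.
Vertical separation Δz = 218.23 − 209.19 = 9.04 m.
|i_v| = |Δh| / Δz = 2.72 / 9.04 = 0.301.
Head is higher in the deep piezometer, so vertical flow is upward (discharge condition).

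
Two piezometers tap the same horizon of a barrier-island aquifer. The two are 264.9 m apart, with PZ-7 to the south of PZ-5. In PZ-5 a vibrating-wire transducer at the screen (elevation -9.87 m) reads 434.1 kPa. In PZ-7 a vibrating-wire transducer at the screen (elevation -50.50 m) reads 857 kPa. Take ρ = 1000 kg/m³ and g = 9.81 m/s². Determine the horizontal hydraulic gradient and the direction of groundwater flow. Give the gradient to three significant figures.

i ≈ 0.00936; groundwater flows toward the north

Pressure head at PZ-5: ψ = P/(ρg) = 434.1×1000 / (1000 × 9.81) = 44.25 m.
Total head at PZ-5: h = z + ψ = -9.87 + 44.25 = 34.38 m.
Pressure head at PZ-7: ψ = P/(ρg) = 857×1000 / (1000 × 9.81) = 87.36 m.
Total head at PZ-7: h = z + ψ = -50.50 + 87.36 = 36.86 m.
Head difference: h(PZ-5) − h(PZ-7) = 34.38 − 36.86 = -2.48 m.
Hydraulic gradient: i = |Δh| / L = 2.48 / 264.9 = 0.00936.
Flow is from higher to lower head: from PZ-7 toward PZ-5, i.e. toward the north.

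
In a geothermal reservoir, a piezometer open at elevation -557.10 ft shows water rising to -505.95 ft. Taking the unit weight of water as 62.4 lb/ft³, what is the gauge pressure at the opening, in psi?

P ≈ 22.2 psi

Pressure head ψ = h − z = -505.95 − (-557.10) = 51.15 ft.
P = γ·ψ / 144 = 62.4 × 51.15 / 144 = 22.2 psi.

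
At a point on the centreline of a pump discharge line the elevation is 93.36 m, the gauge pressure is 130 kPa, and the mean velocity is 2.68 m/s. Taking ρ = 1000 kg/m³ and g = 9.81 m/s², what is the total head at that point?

Pressure head ψ = P/(ρg) = 130×1000 / (1000 × 9.81) = 13.25 m.
Velocity head = v²/(2g) = 2.68² / (2 × 9.81) = 0.366 m.
h = z + ψ + v²/(2g) = 93.36 + 13.25 + 0.366 = 106.98 m.

h ≈ 106.98 m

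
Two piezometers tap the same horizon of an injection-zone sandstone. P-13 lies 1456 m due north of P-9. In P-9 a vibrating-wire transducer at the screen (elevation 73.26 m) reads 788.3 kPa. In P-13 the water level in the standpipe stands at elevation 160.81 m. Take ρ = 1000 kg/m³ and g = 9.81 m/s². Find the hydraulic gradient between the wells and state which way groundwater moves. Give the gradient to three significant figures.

Pressure head at P-9: ψ = P/(ρg) = 788.3×1000 / (1000 × 9.81) = 80.36 m.
Total head at P-9: h = z + ψ = 73.26 + 80.36 = 153.62 m.
Total head at P-13: h = 160.81 m (water level in the piezometer is the total head).
Head difference: h(P-9) − h(P-13) = 153.62 − 160.81 = -7.19 m.
Hydraulic gradient: i = |Δh| / L = 7.19 / 1456 = 0.00494.
Flow is from higher to lower head: from P-13 toward P-9, i.e. toward the south.

i ≈ 0.00494; groundwater flows toward the south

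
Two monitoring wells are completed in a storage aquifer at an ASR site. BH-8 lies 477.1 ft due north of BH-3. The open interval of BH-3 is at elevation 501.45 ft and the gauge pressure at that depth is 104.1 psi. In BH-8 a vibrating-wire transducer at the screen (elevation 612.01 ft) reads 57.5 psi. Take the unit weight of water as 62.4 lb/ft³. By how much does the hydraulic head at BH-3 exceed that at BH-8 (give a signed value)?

Δh ≈ -3.02 ft

Pressure head at BH-3: ψ = 144·P/γ = 144 × 104.1 / 62.4 = 240.23 ft.
Total head at BH-3: h = z + ψ = 501.45 + 240.23 = 741.68 ft.
Pressure head at BH-8: ψ = 144·P/γ = 144 × 57.5 / 62.4 = 132.69 ft.
Total head at BH-8: h = z + ψ = 612.01 + 132.69 = 744.70 ft.
Head difference: h(BH-3) − h(BH-8) = 741.68 − 744.70 = -3.02 ft.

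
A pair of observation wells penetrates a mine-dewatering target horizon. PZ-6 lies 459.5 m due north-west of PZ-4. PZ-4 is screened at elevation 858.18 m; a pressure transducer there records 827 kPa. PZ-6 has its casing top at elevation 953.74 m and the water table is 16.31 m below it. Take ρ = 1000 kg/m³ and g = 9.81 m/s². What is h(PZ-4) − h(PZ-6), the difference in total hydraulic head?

Δh ≈ 5.05 m

Pressure head at PZ-4: ψ = P/(ρg) = 827×1000 / (1000 × 9.81) = 84.30 m.
Total head at PZ-4: h = z + ψ = 858.18 + 84.30 = 942.48 m.
Total head at PZ-6: h = 953.74 − 16.31 = 937.43 m.
Head difference: h(PZ-4) − h(PZ-6) = 942.48 − 937.43 = 5.05 m.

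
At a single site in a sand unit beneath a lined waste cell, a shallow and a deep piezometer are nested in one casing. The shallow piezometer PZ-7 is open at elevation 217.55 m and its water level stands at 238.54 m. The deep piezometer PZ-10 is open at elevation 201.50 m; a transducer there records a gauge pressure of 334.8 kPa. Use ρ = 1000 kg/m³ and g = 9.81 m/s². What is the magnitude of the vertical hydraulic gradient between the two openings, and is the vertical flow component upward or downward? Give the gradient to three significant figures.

|i_v| ≈ 0.181; vertical flow is downward

Total head at PZ-7: h = 238.54 m (water level in the standpipe).
Pressure head at PZ-10: ψ = P/(ρg) = 334.8×1000 / (1000 × 9.81) = 34.13 m.
Total head at PZ-10: h = z + ψ = 201.50 + 34.13 = 235.63 m.
Δh = h(PZ-7) − h(PZ-10) = 238.54 − 235.63 = 2.91 m.
Vertical separation Δz = 217.55 − 201.50 = 16.05 m.
|i_v| = |Δh| / Δz = 2.91 / 16.05 = 0.181.
Head is higher in the shallow piezometer, so vertical flow is downward (recharge condition).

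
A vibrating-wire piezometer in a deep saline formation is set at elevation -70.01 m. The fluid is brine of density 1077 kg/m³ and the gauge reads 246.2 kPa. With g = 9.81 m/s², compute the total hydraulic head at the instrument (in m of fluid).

ψ = P/(ρg) = 246.2×1000 / (1077 × 9.81) = 23.30 m.
h = z + ψ = -70.01 + 23.30 = -46.71 m.

h ≈ -46.71 m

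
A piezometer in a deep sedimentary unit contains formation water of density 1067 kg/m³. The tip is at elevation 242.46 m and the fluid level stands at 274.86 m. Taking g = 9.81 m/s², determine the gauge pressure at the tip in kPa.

P ≈ 339 kPa

Pressure head ψ = h − z = 274.86 − 242.46 = 32.40 m.
P = ρgψ = 1067 × 9.81 × 32.40 = 339140 Pa ≈ 339 kPa.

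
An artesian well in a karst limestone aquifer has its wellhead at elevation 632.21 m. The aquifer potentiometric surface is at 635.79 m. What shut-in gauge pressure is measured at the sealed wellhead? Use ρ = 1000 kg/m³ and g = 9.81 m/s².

P ≈ 35.1 kPa

Head above the cap: Δh = 635.79 − 632.21 = 3.58 m.
P = ρgΔh = 1000 × 9.81 × 3.58 = 35120 Pa ≈ 35.1 kPa.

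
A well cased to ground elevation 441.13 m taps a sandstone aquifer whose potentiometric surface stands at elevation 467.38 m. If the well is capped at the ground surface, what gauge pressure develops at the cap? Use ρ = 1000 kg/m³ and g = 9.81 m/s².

Head above the cap: Δh = 467.38 − 441.13 = 26.25 m.
P = ρgΔh = 1000 × 9.81 × 26.25 = 257512 Pa ≈ 258 kPa.

P ≈ 258 kPa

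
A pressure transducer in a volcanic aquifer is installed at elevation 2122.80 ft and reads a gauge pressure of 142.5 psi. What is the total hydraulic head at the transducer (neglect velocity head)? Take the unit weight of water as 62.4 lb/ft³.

h ≈ 2451.65 ft

ψ = 144·P/γ = 144 × 142.5 / 62.4 = 328.85 ft.
h = z + ψ = 2122.80 + 328.85 = 2451.65 ft.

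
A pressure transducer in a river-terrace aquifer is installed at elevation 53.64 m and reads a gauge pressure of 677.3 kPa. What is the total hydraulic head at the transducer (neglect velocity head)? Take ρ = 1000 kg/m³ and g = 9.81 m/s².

h ≈ 122.68 m

ψ = P/(ρg) = 677.3×1000 / (1000 × 9.81) = 69.04 m.
h = z + ψ = 53.64 + 69.04 = 122.68 m.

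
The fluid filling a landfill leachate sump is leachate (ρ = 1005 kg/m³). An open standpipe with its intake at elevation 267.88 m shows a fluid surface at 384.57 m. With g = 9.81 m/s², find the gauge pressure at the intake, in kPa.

P ≈ 1150 kPa

Pressure head ψ = h − z = 384.57 − 267.88 = 116.69 m.
P = ρgψ = 1005 × 9.81 × 116.69 = 1150453 Pa ≈ 1150 kPa.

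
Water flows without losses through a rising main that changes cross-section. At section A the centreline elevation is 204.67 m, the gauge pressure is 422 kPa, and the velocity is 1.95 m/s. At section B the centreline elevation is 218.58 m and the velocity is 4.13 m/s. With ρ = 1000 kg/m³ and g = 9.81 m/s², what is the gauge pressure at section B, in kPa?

P₂ ≈ 279 kPa

Pressure head at A: ψ₁ = P₁/(ρg) = 422×1000 / (1000 × 9.81) = 43.02 m.
Velocity heads: v₁²/2g = 1.95²/19.62 = 0.194 m; v₂²/2g = 4.13²/19.62 = 0.869 m.
Total head H = z₁ + ψ₁ + v₁²/2g = 204.67 + 43.02 + 0.194 = 247.88 m.
ψ₂ = H − z₂ − v₂²/2g = 247.88 − 218.58 − 0.869 = 28.43 m.
P₂ = ρgψ₂ = 1000 × 9.81 × 28.43 ≈ 279 kPa.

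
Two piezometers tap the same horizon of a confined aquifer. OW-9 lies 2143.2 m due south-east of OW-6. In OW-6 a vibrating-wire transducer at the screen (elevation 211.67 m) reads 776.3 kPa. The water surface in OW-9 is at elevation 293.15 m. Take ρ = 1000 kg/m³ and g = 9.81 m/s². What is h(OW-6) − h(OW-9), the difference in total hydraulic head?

Δh ≈ -2.35 m

Pressure head at OW-6: ψ = P/(ρg) = 776.3×1000 / (1000 × 9.81) = 79.13 m.
Total head at OW-6: h = z + ψ = 211.67 + 79.13 = 290.80 m.
Total head at OW-9: h = 293.15 m (water level in the piezometer is the total head).
Head difference: h(OW-6) − h(OW-9) = 290.80 − 293.15 = -2.35 m.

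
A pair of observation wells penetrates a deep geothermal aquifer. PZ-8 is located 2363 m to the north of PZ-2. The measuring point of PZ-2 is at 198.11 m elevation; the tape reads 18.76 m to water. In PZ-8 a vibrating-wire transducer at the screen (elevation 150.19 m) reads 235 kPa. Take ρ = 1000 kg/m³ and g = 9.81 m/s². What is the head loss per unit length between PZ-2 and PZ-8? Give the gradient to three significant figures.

i ≈ 0.00220 m/m

Total head at PZ-2: h = 198.11 − 18.76 = 179.35 m.
Pressure head at PZ-8: ψ = P/(ρg) = 235×1000 / (1000 × 9.81) = 23.96 m.
Total head at PZ-8: h = z + ψ = 150.19 + 23.96 = 174.15 m.
Head difference: h(PZ-2) − h(PZ-8) = 179.35 − 174.15 = 5.20 m.
Hydraulic gradient: i = |Δh| / L = 5.20 / 2363 = 0.00220.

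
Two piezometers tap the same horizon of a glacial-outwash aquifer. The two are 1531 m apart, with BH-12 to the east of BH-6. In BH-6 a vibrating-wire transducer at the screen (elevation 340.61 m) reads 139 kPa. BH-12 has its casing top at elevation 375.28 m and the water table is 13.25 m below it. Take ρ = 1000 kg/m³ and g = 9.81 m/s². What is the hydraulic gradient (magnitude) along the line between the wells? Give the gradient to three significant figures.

i ≈ 0.00474

Pressure head at BH-6: ψ = P/(ρg) = 139×1000 / (1000 × 9.81) = 14.17 m.
Total head at BH-6: h = z + ψ = 340.61 + 14.17 = 354.78 m.
Total head at BH-12: h = 375.28 − 13.25 = 362.03 m.
Head difference: h(BH-6) − h(BH-12) = 354.78 − 362.03 = -7.25 m.
Hydraulic gradient: i = |Δh| / L = 7.25 / 1531 = 0.00474.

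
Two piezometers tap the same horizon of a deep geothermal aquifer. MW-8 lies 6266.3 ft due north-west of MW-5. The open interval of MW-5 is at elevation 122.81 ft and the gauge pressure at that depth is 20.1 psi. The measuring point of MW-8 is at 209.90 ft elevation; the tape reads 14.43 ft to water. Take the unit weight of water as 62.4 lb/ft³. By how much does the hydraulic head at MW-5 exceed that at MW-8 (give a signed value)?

Δh ≈ -26.28 ft

Pressure head at MW-5: ψ = 144·P/γ = 144 × 20.1 / 62.4 = 46.38 ft.
Total head at MW-5: h = z + ψ = 122.81 + 46.38 = 169.19 ft.
Total head at MW-8: h = 209.90 − 14.43 = 195.47 ft.
Head difference: h(MW-5) − h(MW-8) = 169.19 − 195.47 = -26.28 ft.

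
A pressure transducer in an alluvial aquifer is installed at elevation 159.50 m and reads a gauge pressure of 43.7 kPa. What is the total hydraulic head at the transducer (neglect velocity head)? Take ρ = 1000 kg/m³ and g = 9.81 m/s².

h ≈ 163.95 m

ψ = P/(ρg) = 43.7×1000 / (1000 × 9.81) = 4.45 m.
h = z + ψ = 159.50 + 4.45 = 163.95 m.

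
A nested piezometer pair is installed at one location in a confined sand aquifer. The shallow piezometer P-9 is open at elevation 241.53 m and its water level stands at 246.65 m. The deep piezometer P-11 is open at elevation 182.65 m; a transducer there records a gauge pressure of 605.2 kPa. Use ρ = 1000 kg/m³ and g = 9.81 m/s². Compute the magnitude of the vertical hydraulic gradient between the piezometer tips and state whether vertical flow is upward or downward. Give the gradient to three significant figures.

|i_v| ≈ 0.0392; vertical flow is downward

Total head at P-9: h = 246.65 m (water level in the standpipe).
Pressure head at P-11: ψ = P/(ρg) = 605.2×1000 / (1000 × 9.81) = 61.69 m.
Total head at P-11: h = z + ψ = 182.65 + 61.69 = 244.34 m.
Δh = h(P-9) − h(P-11) = 246.65 − 244.34 = 2.31 m.
Vertical separation Δz = 241.53 − 182.65 = 58.88 m.
|i_v| = |Δh| / Δz = 2.31 / 58.88 = 0.0392.
Head is higher in the shallow piezometer, so vertical flow is downward (recharge condition).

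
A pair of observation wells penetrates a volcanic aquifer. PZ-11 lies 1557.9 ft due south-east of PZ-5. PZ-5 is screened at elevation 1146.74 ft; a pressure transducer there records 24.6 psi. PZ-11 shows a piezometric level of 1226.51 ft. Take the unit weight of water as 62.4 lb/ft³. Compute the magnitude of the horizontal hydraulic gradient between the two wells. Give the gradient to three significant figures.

i ≈ 0.0148

Pressure head at PZ-5: ψ = 144·P/γ = 144 × 24.6 / 62.4 = 56.77 ft.
Total head at PZ-5: h = z + ψ = 1146.74 + 56.77 = 1203.51 ft.
Total head at PZ-11: h = 1226.51 ft (water level in the piezometer is the total head).
Head difference: h(PZ-5) − h(PZ-11) = 1203.51 − 1226.51 = -23.00 ft.
Hydraulic gradient: i = |Δh| / L = 23.00 / 1557.9 = 0.0148.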